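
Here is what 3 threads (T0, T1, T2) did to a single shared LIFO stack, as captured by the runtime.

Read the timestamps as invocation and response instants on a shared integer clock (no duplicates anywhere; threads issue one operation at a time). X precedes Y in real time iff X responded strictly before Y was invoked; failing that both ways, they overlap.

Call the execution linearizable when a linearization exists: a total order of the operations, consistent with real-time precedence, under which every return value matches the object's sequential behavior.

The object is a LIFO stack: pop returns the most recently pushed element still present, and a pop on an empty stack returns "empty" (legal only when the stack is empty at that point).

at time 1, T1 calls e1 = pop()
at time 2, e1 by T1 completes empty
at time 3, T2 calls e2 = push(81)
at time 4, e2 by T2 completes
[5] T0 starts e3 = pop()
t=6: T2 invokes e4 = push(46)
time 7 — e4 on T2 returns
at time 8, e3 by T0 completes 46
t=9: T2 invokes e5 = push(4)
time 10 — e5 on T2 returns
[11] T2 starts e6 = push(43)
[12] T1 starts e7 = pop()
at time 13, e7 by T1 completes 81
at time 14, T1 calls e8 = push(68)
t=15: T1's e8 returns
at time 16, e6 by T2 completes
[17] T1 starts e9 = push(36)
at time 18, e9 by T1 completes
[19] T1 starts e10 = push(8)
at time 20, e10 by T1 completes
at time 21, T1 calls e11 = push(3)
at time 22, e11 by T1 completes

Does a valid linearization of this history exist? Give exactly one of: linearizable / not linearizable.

not linearizable

already the first 13 events (up to e7's response at time 13) admit no linearization; the first 12 still do
2 orders of the 6 completed LIFO stack ops respect real time; none is legal
including or dropping the 1 pending operation (e6) in any combination fails
e.g. e1, e2, e3, e4, e5, e7 (pending dropped): illegal at step 3, since e3 pop() → 46 cannot apply there
e.g. e1, e2, e4, e3, e5, e7 (pending dropped): illegal at step 6, since e7 pop() → 81 cannot apply there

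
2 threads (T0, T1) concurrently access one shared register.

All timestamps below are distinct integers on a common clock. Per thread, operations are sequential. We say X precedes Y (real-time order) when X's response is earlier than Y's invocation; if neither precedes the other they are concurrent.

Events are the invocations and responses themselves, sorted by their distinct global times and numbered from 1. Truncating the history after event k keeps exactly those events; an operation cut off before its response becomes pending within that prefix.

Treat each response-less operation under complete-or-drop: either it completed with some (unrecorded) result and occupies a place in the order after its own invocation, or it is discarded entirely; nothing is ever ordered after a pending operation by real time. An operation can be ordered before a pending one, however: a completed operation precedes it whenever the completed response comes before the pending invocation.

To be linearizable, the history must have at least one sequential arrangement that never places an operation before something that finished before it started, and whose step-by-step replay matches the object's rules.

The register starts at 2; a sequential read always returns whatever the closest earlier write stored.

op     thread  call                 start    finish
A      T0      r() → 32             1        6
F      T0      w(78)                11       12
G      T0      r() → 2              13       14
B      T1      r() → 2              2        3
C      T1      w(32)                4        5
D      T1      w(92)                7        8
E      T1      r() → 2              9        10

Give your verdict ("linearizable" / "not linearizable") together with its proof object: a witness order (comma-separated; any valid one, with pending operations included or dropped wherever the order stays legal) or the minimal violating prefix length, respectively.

not linearizable — minimal violating prefix: 10 events

the violation lands at event 10, E's response at time 10: events 1..9 linearize, events 1..10 do not
real-time-consistent orders of the 5 completed operations: 3 — all fail the register replay
take A, B, C, D, E: step 1 already fails, because A r() → 32 cannot occur there
take B, A, C, D, E: step 2 already fails, because A r() → 32 cannot occur there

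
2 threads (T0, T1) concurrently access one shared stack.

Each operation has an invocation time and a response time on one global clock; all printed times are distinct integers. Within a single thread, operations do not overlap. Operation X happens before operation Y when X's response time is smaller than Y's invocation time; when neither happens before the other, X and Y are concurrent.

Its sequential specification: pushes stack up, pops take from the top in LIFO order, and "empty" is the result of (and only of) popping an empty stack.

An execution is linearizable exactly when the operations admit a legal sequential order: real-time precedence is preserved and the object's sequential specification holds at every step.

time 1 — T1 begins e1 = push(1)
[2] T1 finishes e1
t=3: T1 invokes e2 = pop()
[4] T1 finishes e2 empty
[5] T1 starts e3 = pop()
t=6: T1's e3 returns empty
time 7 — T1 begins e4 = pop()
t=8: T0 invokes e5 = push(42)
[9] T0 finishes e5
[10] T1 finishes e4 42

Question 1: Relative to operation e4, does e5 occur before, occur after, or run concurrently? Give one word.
concurrent

e5 spans [8,9], e4 spans [7,10]
the intervals overlap in both directions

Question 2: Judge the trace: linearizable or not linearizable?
not linearizable

events 1..3 are fine; event 4 — the response of e2 at time 4 — makes the prefix non-linearizable
a single order respects real time; the 2 completed stack operations fail replay along it
e.g. e1, e2: illegal at step 2, since e2 pop() → empty cannot apply there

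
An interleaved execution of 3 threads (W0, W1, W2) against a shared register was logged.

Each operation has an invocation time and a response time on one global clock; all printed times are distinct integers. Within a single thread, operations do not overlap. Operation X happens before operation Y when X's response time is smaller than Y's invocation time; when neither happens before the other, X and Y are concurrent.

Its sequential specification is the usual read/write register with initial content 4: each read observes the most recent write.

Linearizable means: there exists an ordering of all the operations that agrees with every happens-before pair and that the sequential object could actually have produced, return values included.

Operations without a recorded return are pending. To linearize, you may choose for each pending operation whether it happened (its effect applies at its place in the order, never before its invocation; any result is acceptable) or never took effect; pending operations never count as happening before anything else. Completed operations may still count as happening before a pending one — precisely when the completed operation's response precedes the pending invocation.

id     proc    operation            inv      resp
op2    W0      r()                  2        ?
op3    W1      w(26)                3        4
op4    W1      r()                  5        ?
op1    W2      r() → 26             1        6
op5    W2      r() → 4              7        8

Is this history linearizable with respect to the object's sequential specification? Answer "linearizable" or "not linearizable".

through event 7 a valid linearization exists; event 8 (op5 responding at time 8) ends that
the 3 completed operations admit 2 real-time orders; each fails the register replay
completion choices over the 2 pending operations (op2, op4) were checked; none helps
one such order, op1, op3, op5 (pending dropped), breaks at step 1 where op1 r() → 26 is illegal
one such order, op3, op1, op5 (pending dropped), breaks at step 3 where op5 r() → 4 is illegal

not linearizable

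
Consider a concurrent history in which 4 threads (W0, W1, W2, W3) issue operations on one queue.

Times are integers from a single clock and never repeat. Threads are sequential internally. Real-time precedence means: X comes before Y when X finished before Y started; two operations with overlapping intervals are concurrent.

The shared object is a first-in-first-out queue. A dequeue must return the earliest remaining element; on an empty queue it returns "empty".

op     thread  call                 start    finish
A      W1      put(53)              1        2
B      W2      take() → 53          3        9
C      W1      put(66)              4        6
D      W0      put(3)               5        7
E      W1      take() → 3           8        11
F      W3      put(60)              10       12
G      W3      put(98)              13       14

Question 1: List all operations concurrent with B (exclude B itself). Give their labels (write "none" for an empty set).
C, D, E

B spans [3,9]; an op avoiding the whole window 3..9 is ordered, any other is concurrent
A [1,2]: before
C [4,6]: concurrent
D [5,7]: concurrent
E [8,11]: concurrent
F [10,12]: after
G [13,14]: after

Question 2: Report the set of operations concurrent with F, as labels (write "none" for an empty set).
E

F runs from 10 to 12; window-overlapping ops are concurrent
A [1,2]: before
B [3,9]: before
C [4,6]: before
D [5,7]: before
E [8,11]: concurrent
G [13,14]: after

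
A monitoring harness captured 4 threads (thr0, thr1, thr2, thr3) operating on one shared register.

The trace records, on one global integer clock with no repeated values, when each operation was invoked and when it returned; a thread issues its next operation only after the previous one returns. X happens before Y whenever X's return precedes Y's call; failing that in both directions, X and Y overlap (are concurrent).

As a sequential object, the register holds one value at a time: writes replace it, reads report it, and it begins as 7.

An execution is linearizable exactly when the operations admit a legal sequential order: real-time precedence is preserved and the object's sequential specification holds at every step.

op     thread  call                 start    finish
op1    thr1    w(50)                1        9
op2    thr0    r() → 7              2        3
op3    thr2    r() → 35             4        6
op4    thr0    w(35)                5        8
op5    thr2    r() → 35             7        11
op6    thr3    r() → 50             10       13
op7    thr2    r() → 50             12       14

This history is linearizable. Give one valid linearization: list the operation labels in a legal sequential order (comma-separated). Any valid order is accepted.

1. op2 r() → 7, leaving value 7
2. op4 w(35), leaving value 35
3. op3 r() → 35, leaving value 35
4. op5 r() → 35, leaving value 35
5. op1 w(50), leaving value 50
6. op6 r() → 50, leaving value 50
7. op7 r() → 50, leaving value 50

op2, op4, op3, op5, op1, op6, op7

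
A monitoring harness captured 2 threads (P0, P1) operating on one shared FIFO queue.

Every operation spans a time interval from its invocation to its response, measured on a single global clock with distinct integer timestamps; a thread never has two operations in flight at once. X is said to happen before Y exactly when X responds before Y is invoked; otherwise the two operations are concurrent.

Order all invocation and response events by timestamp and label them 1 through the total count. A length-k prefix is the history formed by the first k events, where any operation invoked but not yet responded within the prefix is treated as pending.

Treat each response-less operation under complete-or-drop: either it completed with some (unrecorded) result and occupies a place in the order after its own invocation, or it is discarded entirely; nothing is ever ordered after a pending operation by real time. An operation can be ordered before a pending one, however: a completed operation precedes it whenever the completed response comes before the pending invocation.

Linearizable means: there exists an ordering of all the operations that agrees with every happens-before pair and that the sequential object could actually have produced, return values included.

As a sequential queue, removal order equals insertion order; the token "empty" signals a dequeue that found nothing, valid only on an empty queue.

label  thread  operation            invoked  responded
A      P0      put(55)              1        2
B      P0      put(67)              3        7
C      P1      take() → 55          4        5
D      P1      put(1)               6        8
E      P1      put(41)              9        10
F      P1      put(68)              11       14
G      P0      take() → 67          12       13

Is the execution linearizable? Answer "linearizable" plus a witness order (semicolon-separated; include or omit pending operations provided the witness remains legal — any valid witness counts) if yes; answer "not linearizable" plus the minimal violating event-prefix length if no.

after step 1 (A put(55)): queue <55>
after step 2 (B put(67)): queue <55,67>
after step 3 (C take() → 55): queue <67>
after step 4 (D put(1)): queue <67,1>
after step 5 (E put(41)): queue <67,1,41>
after step 6 (F put(68)): queue <67,1,41,68>
after step 7 (G take() → 67): queue <1,41,68>

linearizable — witness: A; B; C; D; E; F; G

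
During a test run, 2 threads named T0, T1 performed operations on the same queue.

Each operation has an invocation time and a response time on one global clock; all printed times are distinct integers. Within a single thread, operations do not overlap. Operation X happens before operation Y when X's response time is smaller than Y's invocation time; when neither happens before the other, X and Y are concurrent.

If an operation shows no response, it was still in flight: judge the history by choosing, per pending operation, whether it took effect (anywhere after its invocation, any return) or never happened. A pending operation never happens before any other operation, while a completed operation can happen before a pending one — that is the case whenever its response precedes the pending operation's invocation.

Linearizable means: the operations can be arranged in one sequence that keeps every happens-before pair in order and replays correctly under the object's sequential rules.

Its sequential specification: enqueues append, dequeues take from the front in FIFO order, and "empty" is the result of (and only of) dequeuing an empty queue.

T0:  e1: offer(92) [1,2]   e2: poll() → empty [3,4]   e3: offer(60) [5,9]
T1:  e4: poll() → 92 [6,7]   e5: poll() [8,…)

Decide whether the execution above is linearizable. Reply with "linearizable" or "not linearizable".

not linearizable

the violation lands at event 4, e2's response at time 4: events 1..3 linearize, events 1..4 do not
the completed operations (2 total) allow one real-time order; the queue replay rejects it
sample order e1, e2 stalls at step 2 — e2 poll() → empty has no legal effect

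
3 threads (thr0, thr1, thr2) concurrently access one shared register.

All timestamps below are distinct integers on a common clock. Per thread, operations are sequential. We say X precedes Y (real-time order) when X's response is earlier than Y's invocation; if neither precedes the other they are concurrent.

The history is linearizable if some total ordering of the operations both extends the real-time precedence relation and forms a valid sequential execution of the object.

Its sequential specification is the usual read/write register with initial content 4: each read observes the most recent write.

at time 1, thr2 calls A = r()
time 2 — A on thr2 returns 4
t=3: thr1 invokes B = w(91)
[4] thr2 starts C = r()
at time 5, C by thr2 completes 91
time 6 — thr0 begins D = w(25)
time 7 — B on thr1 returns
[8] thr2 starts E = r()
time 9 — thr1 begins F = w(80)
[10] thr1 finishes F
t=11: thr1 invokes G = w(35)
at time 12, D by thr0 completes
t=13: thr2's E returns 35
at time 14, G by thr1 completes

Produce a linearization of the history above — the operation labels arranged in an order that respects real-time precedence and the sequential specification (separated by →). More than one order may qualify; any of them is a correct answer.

A → B → C → D → F → G → E

1. A r() → 4, leaving value 4
2. B w(91), leaving value 91
3. C r() → 91, leaving value 91
4. D w(25), leaving value 25
5. F w(80), leaving value 80
6. G w(35), leaving value 35
7. E r() → 35, leaving value 35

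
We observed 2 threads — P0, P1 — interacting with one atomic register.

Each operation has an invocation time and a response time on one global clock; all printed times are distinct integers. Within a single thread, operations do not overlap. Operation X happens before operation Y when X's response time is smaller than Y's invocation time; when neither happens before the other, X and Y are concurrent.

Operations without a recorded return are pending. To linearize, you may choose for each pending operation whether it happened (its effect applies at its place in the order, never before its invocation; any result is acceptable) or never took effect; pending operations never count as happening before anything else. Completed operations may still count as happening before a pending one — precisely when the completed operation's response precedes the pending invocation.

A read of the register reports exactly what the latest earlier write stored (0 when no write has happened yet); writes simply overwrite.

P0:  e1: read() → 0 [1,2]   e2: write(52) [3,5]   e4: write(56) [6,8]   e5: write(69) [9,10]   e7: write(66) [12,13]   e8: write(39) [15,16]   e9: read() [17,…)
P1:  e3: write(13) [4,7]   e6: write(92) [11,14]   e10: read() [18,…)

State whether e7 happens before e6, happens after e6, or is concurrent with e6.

e7 spans [12,13], e6 spans [11,14]
the intervals overlap in both directions

concurrent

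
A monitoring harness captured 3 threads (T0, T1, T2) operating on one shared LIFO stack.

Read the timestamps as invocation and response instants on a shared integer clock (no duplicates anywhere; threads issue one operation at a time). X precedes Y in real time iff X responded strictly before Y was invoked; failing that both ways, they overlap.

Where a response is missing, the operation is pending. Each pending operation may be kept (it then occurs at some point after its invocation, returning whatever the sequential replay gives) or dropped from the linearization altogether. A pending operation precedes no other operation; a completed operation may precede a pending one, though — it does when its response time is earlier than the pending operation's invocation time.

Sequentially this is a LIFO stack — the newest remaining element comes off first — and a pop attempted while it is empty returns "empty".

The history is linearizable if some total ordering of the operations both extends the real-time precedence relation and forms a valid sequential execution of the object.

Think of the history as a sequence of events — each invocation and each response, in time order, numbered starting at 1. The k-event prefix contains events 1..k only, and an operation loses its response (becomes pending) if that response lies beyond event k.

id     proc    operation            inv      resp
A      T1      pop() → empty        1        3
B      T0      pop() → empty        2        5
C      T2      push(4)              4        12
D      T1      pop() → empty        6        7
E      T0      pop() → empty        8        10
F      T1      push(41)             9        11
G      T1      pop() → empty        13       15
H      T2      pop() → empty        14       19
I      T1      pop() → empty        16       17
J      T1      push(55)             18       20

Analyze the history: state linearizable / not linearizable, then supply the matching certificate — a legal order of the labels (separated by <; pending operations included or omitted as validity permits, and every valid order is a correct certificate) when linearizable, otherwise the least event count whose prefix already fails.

not linearizable — minimal violating prefix: 15 events

prefix check: 1..14 passes, 1..15 fails once G's time-15 response joins
all 18 real-time-respecting orders fail — 7 completed LIFO stack operations, no legal replay
every completion of the 1 pending operation (H) was checked; none linearizes
sample order A, B, C, D, E, F, G (pending dropped) stalls at step 4 — D pop() → empty has no legal effect
sample order A, B, C, D, F, E, G (pending dropped) stalls at step 4 — D pop() → empty has no legal effect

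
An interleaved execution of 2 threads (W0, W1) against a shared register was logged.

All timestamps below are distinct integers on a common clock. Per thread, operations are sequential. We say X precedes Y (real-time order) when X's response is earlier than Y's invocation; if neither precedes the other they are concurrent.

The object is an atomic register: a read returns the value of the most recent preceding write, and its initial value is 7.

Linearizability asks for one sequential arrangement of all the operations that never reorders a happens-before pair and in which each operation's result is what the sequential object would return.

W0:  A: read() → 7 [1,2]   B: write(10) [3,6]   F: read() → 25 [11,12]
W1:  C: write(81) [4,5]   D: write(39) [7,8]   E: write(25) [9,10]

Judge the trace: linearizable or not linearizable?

a witness: A, B, C, D, E, F
1. A read() → 7, leaving value 7
2. B write(10), leaving value 10
3. C write(81), leaving value 81
4. D write(39), leaving value 39
5. E write(25), leaving value 25
6. F read() → 25, leaving value 25

linearizable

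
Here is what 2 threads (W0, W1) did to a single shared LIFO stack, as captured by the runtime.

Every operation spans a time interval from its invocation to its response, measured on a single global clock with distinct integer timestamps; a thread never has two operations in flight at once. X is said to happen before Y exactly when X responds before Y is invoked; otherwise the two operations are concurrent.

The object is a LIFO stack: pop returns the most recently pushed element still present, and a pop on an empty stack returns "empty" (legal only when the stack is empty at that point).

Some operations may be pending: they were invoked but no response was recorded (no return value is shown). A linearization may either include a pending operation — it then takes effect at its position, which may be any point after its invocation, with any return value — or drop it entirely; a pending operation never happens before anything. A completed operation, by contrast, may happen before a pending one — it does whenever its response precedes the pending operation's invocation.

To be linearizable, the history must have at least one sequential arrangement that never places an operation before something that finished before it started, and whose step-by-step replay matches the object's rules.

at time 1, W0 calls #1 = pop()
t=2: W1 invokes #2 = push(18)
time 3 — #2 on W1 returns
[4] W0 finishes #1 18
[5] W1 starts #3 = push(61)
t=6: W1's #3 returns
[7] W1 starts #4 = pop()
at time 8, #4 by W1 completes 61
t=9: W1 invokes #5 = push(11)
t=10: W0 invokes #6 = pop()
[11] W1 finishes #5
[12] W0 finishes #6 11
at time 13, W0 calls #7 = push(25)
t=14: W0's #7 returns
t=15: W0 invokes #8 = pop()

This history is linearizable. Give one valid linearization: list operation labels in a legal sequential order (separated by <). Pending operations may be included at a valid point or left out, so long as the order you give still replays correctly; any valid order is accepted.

after step 1 (#2 push(18)): stack <18>
after step 2 (#1 pop() → 18): stack <>
after step 3 (#3 push(61)): stack <61>
after step 4 (#4 pop() → 61): stack <>
after step 5 (#5 push(11)): stack <11>
after step 6 (#6 pop() → 11): stack <>
after step 7 (#7 push(25)): stack <25>

#2 < #1 < #3 < #4 < #5 < #6 < #7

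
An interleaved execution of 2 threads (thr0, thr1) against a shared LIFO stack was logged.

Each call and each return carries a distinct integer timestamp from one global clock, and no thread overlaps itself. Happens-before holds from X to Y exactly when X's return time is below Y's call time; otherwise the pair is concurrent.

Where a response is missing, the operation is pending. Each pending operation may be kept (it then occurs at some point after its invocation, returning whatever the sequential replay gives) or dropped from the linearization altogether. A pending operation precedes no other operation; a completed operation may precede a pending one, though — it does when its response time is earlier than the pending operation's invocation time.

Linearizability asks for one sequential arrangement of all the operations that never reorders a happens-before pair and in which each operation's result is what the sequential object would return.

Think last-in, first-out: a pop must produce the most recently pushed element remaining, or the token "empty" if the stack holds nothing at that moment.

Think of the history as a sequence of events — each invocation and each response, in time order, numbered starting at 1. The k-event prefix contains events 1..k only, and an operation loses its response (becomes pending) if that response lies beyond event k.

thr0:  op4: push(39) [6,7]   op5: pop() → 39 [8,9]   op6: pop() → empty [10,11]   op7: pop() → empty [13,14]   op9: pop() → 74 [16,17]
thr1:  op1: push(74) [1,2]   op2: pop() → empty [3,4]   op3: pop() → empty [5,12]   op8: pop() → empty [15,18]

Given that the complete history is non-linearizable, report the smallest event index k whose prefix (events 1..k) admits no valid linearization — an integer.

events 1..3 are linearizable; a witness order is op1:
step 1: op1 push(74) — stack <74>
event 4 — op2's response, time 4 — after it, nothing linearizes
e.g. op1, op2: illegal at step 2, since op2 pop() → empty cannot apply there

4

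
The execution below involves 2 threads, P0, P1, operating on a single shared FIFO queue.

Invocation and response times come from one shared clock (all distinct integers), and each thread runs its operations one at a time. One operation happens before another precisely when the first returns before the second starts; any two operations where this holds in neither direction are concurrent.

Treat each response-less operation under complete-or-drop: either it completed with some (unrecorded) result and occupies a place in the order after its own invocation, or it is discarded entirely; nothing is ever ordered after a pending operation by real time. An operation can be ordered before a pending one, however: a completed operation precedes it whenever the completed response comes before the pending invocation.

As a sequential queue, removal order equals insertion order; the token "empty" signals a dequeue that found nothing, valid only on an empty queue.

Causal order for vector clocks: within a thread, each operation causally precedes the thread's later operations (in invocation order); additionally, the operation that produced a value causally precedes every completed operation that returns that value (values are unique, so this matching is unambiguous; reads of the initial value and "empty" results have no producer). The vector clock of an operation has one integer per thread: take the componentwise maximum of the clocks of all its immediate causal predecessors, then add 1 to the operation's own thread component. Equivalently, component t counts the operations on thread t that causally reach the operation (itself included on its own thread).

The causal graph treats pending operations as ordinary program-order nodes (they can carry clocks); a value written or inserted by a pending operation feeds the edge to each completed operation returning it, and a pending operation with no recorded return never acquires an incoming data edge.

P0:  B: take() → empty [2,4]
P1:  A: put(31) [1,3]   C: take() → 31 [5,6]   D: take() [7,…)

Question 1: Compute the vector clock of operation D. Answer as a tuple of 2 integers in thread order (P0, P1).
A, invoked 1, has no incoming edges; only P1's bump applies → (0, 1)
B, invoked 2, has no incoming edges; only P0's bump applies → (1, 0)
C, invoked 5, takes VC(A)=(0, 1) under max, adds 1 for P1 → (0, 2)
D, invoked 7, takes VC(C)=(0, 2) under max, adds 1 for P1 → (0, 3)
target: VC(D) = (0, 3)

(0, 3)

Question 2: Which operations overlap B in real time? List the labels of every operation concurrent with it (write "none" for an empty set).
overlap test against B [2,4]: concurrent iff the interval meets 2..4
A [1,3]: concurrent
C [5,6]: after
D [7,…): after

A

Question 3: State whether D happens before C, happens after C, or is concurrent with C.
D spans [7,…), C spans [5,6]
resp(C)=6 < inv(D)=7

after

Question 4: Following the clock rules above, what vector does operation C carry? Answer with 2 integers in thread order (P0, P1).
root op A, invoked 1: fresh clock plus P1's own tick → (0, 1)
root op B, invoked 2: fresh clock plus P0's own tick → (1, 0)
from VC(A)=(0, 1), C (invoked 5) maxes components and bumps P1 → (0, 2)
from VC(C)=(0, 2), D (invoked 7) maxes components and bumps P1 → (0, 3)
target: VC(C) = (0, 2)

(0, 2)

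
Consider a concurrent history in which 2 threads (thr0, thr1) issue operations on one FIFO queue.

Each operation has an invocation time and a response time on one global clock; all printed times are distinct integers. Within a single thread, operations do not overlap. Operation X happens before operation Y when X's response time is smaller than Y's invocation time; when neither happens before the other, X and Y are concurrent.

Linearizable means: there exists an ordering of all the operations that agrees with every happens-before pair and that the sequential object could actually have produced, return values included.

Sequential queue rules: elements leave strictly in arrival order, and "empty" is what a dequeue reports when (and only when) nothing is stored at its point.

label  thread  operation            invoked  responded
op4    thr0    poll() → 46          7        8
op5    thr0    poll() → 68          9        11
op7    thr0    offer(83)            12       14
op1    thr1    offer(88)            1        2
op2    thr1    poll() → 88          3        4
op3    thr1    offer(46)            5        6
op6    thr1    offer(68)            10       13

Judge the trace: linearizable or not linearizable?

witness order: op1, op2, op3, op4, op6, op5, op7
step 1: op1 offer(88) — queue <88>
step 2: op2 poll() → 88 — queue <>
step 3: op3 offer(46) — queue <46>
step 4: op4 poll() → 46 — queue <>
step 5: op6 offer(68) — queue <68>
step 6: op5 poll() → 68 — queue <>
step 7: op7 offer(83) — queue <83>

linearizable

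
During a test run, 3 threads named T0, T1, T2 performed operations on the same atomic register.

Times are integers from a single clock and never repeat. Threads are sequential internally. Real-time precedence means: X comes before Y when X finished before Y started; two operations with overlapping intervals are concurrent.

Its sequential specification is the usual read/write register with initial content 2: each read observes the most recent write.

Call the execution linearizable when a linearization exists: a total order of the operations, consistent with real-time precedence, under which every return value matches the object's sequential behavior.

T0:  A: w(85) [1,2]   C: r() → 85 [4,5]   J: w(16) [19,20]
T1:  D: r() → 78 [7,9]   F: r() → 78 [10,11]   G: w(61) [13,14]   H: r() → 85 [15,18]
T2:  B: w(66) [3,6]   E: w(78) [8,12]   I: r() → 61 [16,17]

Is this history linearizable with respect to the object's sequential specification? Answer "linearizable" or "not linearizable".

not linearizable

events 1..17 are fine; event 18 — the response of H at time 18 — makes the prefix non-linearizable
12 orders of the 9 completed atomic register ops respect real time; none is legal
e.g. A, B, C, D, E, F, G, H, I: illegal at step 3, since C r() → 85 cannot apply there
e.g. A, B, C, D, E, F, G, I, H: illegal at step 3, since C r() → 85 cannot apply there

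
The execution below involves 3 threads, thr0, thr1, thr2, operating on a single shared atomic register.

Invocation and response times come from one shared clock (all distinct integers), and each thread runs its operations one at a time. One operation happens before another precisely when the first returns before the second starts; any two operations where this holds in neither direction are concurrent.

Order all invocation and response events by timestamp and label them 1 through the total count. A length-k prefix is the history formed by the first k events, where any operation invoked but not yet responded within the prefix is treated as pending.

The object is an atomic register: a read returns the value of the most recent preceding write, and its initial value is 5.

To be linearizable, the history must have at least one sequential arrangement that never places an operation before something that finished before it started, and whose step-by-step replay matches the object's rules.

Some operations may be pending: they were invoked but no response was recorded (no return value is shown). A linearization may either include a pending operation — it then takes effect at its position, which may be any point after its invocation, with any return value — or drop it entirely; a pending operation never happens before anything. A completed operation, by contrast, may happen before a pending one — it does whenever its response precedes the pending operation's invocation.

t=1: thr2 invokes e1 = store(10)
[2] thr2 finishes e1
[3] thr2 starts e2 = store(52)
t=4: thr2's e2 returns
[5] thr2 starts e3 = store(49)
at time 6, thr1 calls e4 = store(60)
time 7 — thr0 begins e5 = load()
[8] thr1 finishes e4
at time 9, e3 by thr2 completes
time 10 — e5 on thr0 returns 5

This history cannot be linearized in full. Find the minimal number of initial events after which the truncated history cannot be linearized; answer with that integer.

events 1..9 are still linearizable — one witness is e1, e2, e3, e4:
1. e1 store(10), leaving value 10
2. e2 store(52), leaving value 52
3. e3 store(49), leaving value 49
4. e4 store(60), leaving value 60
at event 10 (e5's time-10 response) nothing linearizes any more
take e1, e2, e3, e4, e5: step 5 already fails, because e5 load() → 5 cannot occur there
take e1, e2, e3, e5, e4: step 4 already fails, because e5 load() → 5 cannot occur there

10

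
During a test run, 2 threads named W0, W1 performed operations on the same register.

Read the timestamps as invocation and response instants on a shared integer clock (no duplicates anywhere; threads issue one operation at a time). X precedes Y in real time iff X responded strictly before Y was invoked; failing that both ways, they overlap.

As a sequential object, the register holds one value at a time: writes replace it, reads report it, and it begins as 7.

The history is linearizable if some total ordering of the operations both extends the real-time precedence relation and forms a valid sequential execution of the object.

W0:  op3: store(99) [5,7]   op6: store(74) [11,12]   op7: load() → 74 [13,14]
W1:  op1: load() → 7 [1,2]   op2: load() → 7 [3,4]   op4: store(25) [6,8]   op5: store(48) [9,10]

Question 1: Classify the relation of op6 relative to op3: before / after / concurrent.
op6 spans [11,12], op3 spans [5,7]
resp(op3)=7 < inv(op6)=11

after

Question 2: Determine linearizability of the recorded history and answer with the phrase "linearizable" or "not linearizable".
one valid linearization: op1, op2, op3, op4, op5, op6, op7
1. op1 load() → 7, leaving value 7
2. op2 load() → 7, leaving value 7
3. op3 store(99), leaving value 99
4. op4 store(25), leaving value 25
5. op5 store(48), leaving value 48
6. op6 store(74), leaving value 74
7. op7 load() → 74, leaving value 74

linearizable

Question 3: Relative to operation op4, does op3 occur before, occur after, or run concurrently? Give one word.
op3 spans [5,7], op4 spans [6,8]
the intervals overlap in both directions

concurrent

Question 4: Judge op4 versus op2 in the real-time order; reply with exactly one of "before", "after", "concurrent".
op4 spans [6,8], op2 spans [3,4]
resp(op2)=4 < inv(op4)=6

after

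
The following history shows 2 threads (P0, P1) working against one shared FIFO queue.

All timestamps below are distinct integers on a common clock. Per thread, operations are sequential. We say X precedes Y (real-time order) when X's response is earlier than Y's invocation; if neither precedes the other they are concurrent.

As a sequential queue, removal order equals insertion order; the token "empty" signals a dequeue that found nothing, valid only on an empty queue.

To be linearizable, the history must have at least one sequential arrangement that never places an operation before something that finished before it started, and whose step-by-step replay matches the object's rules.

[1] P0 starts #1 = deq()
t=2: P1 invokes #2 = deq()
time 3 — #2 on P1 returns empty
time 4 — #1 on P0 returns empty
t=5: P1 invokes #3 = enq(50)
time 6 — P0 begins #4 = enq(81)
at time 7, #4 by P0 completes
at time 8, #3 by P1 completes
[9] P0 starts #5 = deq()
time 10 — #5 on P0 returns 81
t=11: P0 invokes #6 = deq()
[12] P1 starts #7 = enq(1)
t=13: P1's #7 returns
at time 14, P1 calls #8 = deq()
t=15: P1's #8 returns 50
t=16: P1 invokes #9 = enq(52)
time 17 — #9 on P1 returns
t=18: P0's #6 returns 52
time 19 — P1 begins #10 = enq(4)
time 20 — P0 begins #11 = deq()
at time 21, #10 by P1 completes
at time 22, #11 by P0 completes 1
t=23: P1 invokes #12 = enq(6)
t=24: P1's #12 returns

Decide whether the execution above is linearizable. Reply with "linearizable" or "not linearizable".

not linearizable

already the first 18 events (up to #6's response at time 18) admit no linearization; the first 17 still do
every one of the 16 real-time-consistent orders over 9 completed FIFO queue ops fails the sequential spec
sample order #1, #2, #3, #4, #5, #6, #7, #8, #9 stalls at step 5 — #5 deq() → 81 has no legal effect
sample order #1, #2, #3, #4, #5, #7, #6, #8, #9 stalls at step 5 — #5 deq() → 81 has no legal effect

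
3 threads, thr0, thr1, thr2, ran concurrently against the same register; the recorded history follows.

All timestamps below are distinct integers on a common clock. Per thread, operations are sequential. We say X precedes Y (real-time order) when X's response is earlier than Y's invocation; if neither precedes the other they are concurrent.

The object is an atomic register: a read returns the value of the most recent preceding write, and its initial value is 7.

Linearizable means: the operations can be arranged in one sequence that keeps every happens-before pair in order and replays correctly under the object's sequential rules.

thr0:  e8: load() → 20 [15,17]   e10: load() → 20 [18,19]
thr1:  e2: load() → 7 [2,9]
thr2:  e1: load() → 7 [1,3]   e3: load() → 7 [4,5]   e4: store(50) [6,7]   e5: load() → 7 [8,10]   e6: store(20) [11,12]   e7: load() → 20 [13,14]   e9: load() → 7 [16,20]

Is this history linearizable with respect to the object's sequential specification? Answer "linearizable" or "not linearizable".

events 1..9 are fine; event 10 — the response of e5 at time 10 — makes the prefix non-linearizable
no legal order exists: 5 real-time-consistent candidates over 5 completed register operations, all rejected
take e1, e2, e3, e4, e5: step 5 already fails, because e5 load() → 7 cannot occur there
take e1, e3, e2, e4, e5: step 5 already fails, because e5 load() → 7 cannot occur there

not linearizable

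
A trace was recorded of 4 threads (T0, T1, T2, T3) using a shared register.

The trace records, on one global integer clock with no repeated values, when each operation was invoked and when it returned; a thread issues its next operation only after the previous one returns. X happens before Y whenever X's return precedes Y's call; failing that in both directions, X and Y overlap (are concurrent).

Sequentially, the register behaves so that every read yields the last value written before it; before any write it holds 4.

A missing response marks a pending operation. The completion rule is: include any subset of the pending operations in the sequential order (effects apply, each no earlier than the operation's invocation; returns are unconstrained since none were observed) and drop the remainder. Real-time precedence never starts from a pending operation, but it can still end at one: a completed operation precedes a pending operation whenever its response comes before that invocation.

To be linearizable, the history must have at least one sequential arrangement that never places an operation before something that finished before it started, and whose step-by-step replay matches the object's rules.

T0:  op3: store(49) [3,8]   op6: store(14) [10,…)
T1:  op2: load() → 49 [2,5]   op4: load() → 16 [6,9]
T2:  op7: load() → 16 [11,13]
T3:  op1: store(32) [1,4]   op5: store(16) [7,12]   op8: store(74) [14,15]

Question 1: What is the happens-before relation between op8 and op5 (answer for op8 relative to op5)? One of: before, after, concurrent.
after

op8 spans [14,15], op5 spans [7,12]
resp(op5)=12 < inv(op8)=14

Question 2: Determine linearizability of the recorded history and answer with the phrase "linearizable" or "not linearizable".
linearizable

one valid linearization: op1, op3, op2, op5, op4, op7, op6, op8
after step 1 (op1 store(32)): value 32
after step 2 (op3 store(49)): value 49
after step 3 (op2 load() → 49): value 49
after step 4 (op5 store(16)): value 16
after step 5 (op4 load() → 16): value 16
after step 6 (op7 load() → 16): value 16
after step 7 (op6 store(14) (pending, included)): value 14
after step 8 (op8 store(74)): value 74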